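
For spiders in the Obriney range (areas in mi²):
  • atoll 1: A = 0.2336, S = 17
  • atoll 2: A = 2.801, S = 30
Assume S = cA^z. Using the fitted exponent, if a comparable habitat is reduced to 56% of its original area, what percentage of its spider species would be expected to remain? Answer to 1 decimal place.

87.6%

z = ln(30/17) / ln(2.801/0.2336) = 0.5680 / 2.4841 = 0.2286
S_new/S_old = (A_new/A_old)^z = 0.56^0.2286 = exp(0.2286 × -0.5798) = 0.8758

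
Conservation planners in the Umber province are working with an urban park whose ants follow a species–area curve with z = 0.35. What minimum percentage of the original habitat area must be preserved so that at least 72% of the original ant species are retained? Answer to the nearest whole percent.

Need (A_new/A_old)^0.35 = 0.72, so A_new/A_old = 0.72^(1/0.35) = 0.72^2.857
ln(A_new/A_old) = ln 0.72 / 0.35 = -0.3285 / 0.35 = -0.9386
A_new/A_old = e^-0.9386 ≈ 0.3912

39%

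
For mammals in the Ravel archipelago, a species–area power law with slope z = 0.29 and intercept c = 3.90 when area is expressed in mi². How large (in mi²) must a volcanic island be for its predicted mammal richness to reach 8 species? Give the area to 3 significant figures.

11.9 mi²

8 = 3.9 × A^0.29  ⇒  A^0.29 = 8/3.9 = 2.051
ln A = ln(2.051) / 0.29 = 0.7185 / 0.29 = 2.4775
A = e^2.4775 ≈ 11.91 mi²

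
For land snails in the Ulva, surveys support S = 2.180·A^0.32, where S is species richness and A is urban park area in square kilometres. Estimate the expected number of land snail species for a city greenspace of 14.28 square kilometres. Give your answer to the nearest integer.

5

S = 2.18 × 14.28^0.32
ln S = ln 2.18 + 0.32 × ln 14.28 = 0.7793 + 0.32 × 2.6589 = 1.6302
S = e^1.6302 ≈ 5.105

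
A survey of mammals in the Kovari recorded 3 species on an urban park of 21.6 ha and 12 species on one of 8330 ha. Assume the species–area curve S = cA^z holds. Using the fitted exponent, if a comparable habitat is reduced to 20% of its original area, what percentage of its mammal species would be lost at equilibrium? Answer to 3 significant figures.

z = ln(12/3) / ln(8330/21.6) = 1.3863 / 5.9549 = 0.2328
S_new/S_old = (A_new/A_old)^z = 0.2^0.2328 = exp(0.2328 × -1.6094) = 0.6875
Fraction lost = 1 − 0.6875 = 0.3125

31.2%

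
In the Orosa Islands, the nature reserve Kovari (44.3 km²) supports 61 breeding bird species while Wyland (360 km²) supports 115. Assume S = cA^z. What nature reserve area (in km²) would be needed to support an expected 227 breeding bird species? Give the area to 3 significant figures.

3410 km²

z = ln(115/61) / ln(360/44.3) = 0.6341 / 2.0951 = 0.3026
c = 61 / 44.3^0.3026 = 61 / 3.15 = 19.37
A = (227/19.37)^(1/0.3026) ⇒ ln A = ln(11.72)/0.3026 = 8.1331
A = e^8.1331 ≈ 3405 km²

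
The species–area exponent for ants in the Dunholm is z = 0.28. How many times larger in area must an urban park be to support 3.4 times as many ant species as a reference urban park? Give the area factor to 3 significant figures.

79.1

(A₂/A₁)^0.28 = 3.4, so A₂/A₁ = 3.4^(1/0.28) = 3.4^3.571
ln(A₂/A₁) = ln 3.4 / 0.28 = 1.2238 / 0.28 = 4.3706
A₂/A₁ = e^4.3706 ≈ 79.09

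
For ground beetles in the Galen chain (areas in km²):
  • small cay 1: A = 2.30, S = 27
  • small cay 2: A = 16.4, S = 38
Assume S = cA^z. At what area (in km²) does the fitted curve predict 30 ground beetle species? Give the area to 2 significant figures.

z = ln(38/27) / ln(16.4/2.3) = 0.3417 / 1.9644 = 0.1740
c = 27 / 2.3^0.1740 = 27 / 1.156 = 23.36
A = (30/23.36)^(1/0.1740) ⇒ ln A = ln(1.284)/0.1740 = 1.4385
A = e^1.4385 ≈ 4.214 km²

4.2 km²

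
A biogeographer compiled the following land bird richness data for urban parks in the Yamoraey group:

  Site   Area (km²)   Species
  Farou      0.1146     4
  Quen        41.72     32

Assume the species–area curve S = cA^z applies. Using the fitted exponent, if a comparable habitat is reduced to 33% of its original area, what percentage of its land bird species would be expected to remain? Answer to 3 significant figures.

z = ln(32/4) / ln(41.72/0.1146) = 2.0794 / 5.8973 = 0.3526
S_new/S_old = (A_new/A_old)^z = 0.33^0.3526 = exp(0.3526 × -1.1087) = 0.6764

67.6%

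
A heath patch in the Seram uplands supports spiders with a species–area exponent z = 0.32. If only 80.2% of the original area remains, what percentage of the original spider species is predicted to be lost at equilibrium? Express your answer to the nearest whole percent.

S_new/S_old = (A_new/A_old)^z = 0.802^0.32
= exp(0.32 × ln 0.802) = exp(0.32 × -0.2206) = exp(-0.0706) ≈ 0.9318
Fraction lost = 1 − 0.9318 = 0.06817

7%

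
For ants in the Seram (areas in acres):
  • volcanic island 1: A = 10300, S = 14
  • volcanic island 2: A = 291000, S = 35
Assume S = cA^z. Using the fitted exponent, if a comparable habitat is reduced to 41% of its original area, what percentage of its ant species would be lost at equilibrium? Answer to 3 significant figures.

z = ln(35/14) / ln(291000/10300) = 0.9163 / 3.3412 = 0.2742
S_new/S_old = (A_new/A_old)^z = 0.41^0.2742 = exp(0.2742 × -0.8916) = 0.7831
Fraction lost = 1 − 0.7831 = 0.2169

21.7%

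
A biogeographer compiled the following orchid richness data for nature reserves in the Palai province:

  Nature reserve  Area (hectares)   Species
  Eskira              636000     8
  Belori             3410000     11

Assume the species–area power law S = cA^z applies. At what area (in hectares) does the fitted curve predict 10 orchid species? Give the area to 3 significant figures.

2060000 hectares

z = ln(11/8) / ln(3410000/636000) = 0.3185 / 1.6793 = 0.1896
c = 8 / 636000^0.1896 = 8 / 12.61 = 0.6346
A = (10/0.6346)^(1/0.1896) ⇒ ln A = ln(15.76)/0.1896 = 14.5396
A = e^14.5396 ≈ 2062921 hectares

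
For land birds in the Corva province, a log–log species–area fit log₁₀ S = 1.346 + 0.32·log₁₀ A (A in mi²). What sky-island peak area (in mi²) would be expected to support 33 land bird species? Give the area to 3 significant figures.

3.46 mi²

33 = 22.18 × A^0.32  ⇒  A^0.32 = 33/22.18 = 1.488
ln A = ln(1.488) / 0.32 = 0.3972 / 0.32 = 1.2413
A = e^1.2413 ≈ 3.46 mi²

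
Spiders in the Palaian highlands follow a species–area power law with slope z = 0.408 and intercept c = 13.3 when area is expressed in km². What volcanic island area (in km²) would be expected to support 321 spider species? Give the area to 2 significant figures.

2400 km²

321 = 13.3 × A^0.408  ⇒  A^0.408 = 321/13.3 = 24.14
ln A = ln(24.14) / 0.408 = 3.1837 / 0.408 = 7.8031
A = e^7.8031 ≈ 2448 km²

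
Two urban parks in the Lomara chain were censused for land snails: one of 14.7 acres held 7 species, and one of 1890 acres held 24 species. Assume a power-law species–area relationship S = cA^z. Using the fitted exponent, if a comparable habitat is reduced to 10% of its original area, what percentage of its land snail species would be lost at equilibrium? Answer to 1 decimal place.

44.2%

z = ln(24/7) / ln(1890/14.7) = 1.2321 / 4.8565 = 0.2537
S_new/S_old = (A_new/A_old)^z = 0.1^0.2537 = exp(0.2537 × -2.3026) = 0.5576
Fraction lost = 1 − 0.5576 = 0.4424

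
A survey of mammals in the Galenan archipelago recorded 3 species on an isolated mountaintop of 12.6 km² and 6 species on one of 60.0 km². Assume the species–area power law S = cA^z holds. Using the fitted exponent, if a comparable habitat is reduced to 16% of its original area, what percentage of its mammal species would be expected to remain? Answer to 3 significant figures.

44.3%

z = ln(6/3) / ln(60/12.6) = 0.6931 / 1.5606 = 0.4441
S_new/S_old = (A_new/A_old)^z = 0.16^0.4441 = exp(0.4441 × -1.8326) = 0.4431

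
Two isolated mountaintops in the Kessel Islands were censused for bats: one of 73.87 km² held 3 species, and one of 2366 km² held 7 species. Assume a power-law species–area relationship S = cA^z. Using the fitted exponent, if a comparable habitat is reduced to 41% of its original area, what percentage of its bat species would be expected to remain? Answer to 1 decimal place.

80.4%

z = ln(7/3) / ln(2366/73.87) = 0.8473 / 3.4666 = 0.2444
S_new/S_old = (A_new/A_old)^z = 0.41^0.2444 = exp(0.2444 × -0.8916) = 0.8042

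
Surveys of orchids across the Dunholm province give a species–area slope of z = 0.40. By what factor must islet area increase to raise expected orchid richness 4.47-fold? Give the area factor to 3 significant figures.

(A₂/A₁)^0.4 = 4.47, so A₂/A₁ = 4.47^(1/0.4) = 4.47^2.5
ln(A₂/A₁) = ln 4.47 / 0.4 = 1.4974 / 0.4 = 3.7435
A₂/A₁ = e^3.7435 ≈ 42.24

42.2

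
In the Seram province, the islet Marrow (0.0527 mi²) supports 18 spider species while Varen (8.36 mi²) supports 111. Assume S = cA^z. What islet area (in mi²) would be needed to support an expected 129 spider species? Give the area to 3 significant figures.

12.7 mi²

z = ln(111/18) / ln(8.36/0.0527) = 1.8192 / 5.0666 = 0.3590
c = 18 / 0.0527^0.3590 = 18 / 0.3476 = 51.79
A = (129/51.79)^(1/0.3590) ⇒ ln A = ln(2.491)/0.3590 = 2.5420
A = e^2.5420 ≈ 12.71 mi²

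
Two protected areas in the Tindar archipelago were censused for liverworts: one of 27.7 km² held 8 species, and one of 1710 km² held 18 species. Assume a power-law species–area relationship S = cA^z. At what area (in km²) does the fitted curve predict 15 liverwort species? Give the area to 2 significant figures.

z = ln(18/8) / ln(1710/27.7) = 0.8109 / 4.1228 = 0.1967
c = 8 / 27.7^0.1967 = 8 / 1.922 = 4.163
A = (15/4.163)^(1/0.1967) ⇒ ln A = ln(3.604)/0.1967 = 6.5173
A = e^6.5173 ≈ 676.8 km²

680 km²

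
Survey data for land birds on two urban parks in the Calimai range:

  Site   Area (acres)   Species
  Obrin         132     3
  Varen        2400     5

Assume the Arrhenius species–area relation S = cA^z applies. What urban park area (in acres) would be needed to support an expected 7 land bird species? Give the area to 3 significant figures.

16200 acres

z = ln(5/3) / ln(2400/132) = 0.5108 / 2.9004 = 0.1761
c = 3 / 132^0.1761 = 3 / 2.363 = 1.27
A = (7/1.27)^(1/0.1761) ⇒ ln A = ln(5.514)/0.1761 = 9.6937
A = e^9.6937 ≈ 16215 acres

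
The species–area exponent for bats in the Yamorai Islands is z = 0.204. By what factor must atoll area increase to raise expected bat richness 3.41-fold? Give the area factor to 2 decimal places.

408.83

(A₂/A₁)^0.204 = 3.41, so A₂/A₁ = 3.41^(1/0.204) = 3.41^4.902
ln(A₂/A₁) = ln 3.41 / 0.204 = 1.2267 / 0.204 = 6.0133
A₂/A₁ = e^6.0133 ≈ 408.8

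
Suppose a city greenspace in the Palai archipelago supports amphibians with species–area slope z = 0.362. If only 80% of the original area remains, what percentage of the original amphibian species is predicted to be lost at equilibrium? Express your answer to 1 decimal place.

S_new/S_old = (A_new/A_old)^z = 0.8^0.362
= exp(0.362 × ln 0.8) = exp(0.362 × -0.2231) = exp(-0.0808) ≈ 0.9224
Fraction lost = 1 − 0.9224 = 0.0776

7.8%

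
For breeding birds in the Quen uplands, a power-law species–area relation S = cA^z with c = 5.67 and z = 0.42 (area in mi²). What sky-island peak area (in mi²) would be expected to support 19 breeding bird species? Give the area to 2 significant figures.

18 mi²

19 = 5.67 × A^0.42  ⇒  A^0.42 = 19/5.67 = 3.351
ln A = ln(3.351) / 0.42 = 1.2092 / 0.42 = 2.8792
A = e^2.8792 ≈ 17.8 mi²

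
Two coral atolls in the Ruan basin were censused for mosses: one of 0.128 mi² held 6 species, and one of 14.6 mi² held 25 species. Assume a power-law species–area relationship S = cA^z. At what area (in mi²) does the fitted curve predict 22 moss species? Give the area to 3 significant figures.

9.55 mi²

z = ln(25/6) / ln(14.6/0.128) = 1.4271 / 4.7367 = 0.3013
c = 6 / 0.128^0.3013 = 6 / 0.5383 = 11.15
A = (22/11.15)^(1/0.3013) ⇒ ln A = ln(1.974)/0.3013 = 2.2567
A = e^2.2567 ≈ 9.552 mi²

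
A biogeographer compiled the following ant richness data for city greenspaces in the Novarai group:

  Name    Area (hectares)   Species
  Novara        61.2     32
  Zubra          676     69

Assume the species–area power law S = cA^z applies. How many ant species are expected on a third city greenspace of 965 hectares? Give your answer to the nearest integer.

77

z = ln(69/32) / ln(676/61.2) = 0.7684 / 2.4020 = 0.3199
c = 32 / 61.2^0.3199 = 32 / 3.729 = 8.582
S₃ = 8.582 × 965^0.3199 = 8.582 × 9.009 ≈ 77.32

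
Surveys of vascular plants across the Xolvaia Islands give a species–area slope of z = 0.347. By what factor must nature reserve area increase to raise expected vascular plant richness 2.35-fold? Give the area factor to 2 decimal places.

11.73

(A₂/A₁)^0.347 = 2.35, so A₂/A₁ = 2.35^(1/0.347) = 2.35^2.882
ln(A₂/A₁) = ln 2.35 / 0.347 = 0.8544 / 0.347 = 2.4623
A₂/A₁ = e^2.4623 ≈ 11.73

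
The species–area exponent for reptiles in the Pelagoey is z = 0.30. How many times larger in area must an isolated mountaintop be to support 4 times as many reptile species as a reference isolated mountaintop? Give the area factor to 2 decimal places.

(A₂/A₁)^0.3 = 4, so A₂/A₁ = 4^(1/0.3) = 4^3.333
ln(A₂/A₁) = ln 4 / 0.3 = 1.3863 / 0.3 = 4.6210
A₂/A₁ = e^4.6210 ≈ 101.6

101.59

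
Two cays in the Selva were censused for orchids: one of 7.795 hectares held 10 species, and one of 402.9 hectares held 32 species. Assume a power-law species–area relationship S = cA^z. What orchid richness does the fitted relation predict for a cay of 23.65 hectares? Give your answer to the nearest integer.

14

z = ln(32/10) / ln(402.9/7.795) = 1.1632 / 3.9452 = 0.2948
c = 10 / 7.795^0.2948 = 10 / 1.832 = 5.458
S₃ = 5.458 × 23.65^0.2948 = 5.458 × 2.541 ≈ 13.87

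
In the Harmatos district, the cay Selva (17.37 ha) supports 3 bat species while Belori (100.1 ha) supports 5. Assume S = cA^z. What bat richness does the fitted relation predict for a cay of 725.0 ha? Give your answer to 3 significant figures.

8.91

z = ln(5/3) / ln(100.1/17.37) = 0.5108 / 1.7514 = 0.2917
c = 3 / 17.37^0.2917 = 3 / 2.299 = 1.305
S₃ = 1.305 × 725^0.2917 = 1.305 × 6.827 ≈ 8.908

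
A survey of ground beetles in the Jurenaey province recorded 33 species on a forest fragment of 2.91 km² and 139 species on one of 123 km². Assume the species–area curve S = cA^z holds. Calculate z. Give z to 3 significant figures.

Taking logs: ln S = ln c + z ln A, so z = (ln S₂ − ln S₁)/(ln A₂ − ln A₁).
z = ln(139/33) / ln(123/2.91) = ln(4.212) / ln(42.27) = 1.4380 / 3.7440 = 0.3841

0.384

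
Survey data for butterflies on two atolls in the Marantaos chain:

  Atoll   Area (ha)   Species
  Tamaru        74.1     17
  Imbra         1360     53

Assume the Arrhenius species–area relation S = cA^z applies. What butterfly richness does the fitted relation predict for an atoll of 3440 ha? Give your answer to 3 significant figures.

z = ln(53/17) / ln(1360/74.1) = 1.1371 / 2.9098 = 0.3908
c = 17 / 74.1^0.3908 = 17 / 5.379 = 3.161
S₃ = 3.161 × 3440^0.3908 = 3.161 × 24.1 ≈ 76.17

76.2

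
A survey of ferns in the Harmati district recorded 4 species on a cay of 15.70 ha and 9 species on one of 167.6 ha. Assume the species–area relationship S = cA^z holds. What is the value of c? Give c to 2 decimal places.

1.56

z = ln(S₂/S₁) / ln(A₂/A₁) = ln(9/4) / ln(167.6/15.7) = 0.8109 / 2.3679 = 0.3425
c = S₁ / A₁^z = 4 / 15.7^0.3425 = 4 / 2.568 = 1.558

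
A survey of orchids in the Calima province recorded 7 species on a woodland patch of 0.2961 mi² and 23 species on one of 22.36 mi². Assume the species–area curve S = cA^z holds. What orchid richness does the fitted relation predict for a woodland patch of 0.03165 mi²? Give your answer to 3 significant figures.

3.78

z = ln(23/7) / ln(22.36/0.2961) = 1.1896 / 4.3243 = 0.2751
c = 7 / 0.2961^0.2751 = 7 / 0.7155 = 9.784
S₃ = 9.784 × 0.03165^0.2751 = 9.784 × 0.3868 ≈ 3.784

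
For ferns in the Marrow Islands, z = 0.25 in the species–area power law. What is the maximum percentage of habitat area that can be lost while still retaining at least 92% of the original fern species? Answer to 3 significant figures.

28.4%

Need (A_new/A_old)^0.25 = 0.92, so A_new/A_old = 0.92^(1/0.25) = 0.92^4
ln(A_new/A_old) = ln 0.92 / 0.25 = -0.0834 / 0.25 = -0.3335
A_new/A_old = e^-0.3335 ≈ 0.7164
Fraction that can be lost = 1 − 0.7164 = 0.2836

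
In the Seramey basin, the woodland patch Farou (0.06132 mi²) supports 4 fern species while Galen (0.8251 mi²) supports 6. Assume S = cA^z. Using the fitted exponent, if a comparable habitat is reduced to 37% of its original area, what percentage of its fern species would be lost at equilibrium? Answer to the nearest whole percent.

z = ln(6/4) / ln(0.8251/0.06132) = 0.4055 / 2.5994 = 0.1560
S_new/S_old = (A_new/A_old)^z = 0.37^0.1560 = exp(0.1560 × -0.9943) = 0.8563
Fraction lost = 1 − 0.8563 = 0.1437

14%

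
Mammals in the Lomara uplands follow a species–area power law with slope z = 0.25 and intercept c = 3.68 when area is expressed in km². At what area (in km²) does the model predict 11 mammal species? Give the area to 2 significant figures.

80 km²

11 = 3.68 × A^0.25  ⇒  A^0.25 = 11/3.68 = 2.989
ln A = ln(2.989) / 0.25 = 1.0950 / 0.25 = 4.3799
A = e^4.3799 ≈ 79.83 km²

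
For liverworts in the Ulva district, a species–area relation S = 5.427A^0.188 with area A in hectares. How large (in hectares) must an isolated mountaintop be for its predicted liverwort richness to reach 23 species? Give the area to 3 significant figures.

2170 hectares

23 = 5.427 × A^0.188  ⇒  A^0.188 = 23/5.427 = 4.238
ln A = ln(4.238) / 0.188 = 1.4441 / 0.188 = 7.6814
A = e^7.6814 ≈ 2168 hectares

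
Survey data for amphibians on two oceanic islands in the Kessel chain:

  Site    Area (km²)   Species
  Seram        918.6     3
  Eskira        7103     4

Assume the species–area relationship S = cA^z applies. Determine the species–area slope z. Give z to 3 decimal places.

0.141

Taking logs: ln S = ln c + z ln A, so z = (ln S₂ − ln S₁)/(ln A₂ − ln A₁).
z = ln(4/3) / ln(7103/918.6) = ln(1.333) / ln(7.732) = 0.2877 / 2.0454 = 0.1406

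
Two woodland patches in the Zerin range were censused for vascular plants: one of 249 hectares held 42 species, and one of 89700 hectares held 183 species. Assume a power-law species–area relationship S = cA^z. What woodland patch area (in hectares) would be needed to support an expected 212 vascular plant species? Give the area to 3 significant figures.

z = ln(183/42) / ln(89700/249) = 1.4718 / 5.8868 = 0.2500
c = 42 / 249^0.2500 = 42 / 3.973 = 10.57
A = (212/10.57)^(1/0.2500) ⇒ ln A = ln(20.05)/0.2500 = 11.9926
A = e^11.9926 ≈ 161551 hectares

162000 hectares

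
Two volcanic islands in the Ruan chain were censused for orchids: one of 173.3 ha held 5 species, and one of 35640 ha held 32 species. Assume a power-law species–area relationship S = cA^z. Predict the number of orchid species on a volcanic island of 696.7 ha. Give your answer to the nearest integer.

8

z = ln(32/5) / ln(35640/173.3) = 1.8563 / 5.3262 = 0.3485
c = 5 / 173.3^0.3485 = 5 / 6.029 = 0.8293
S₃ = 0.8293 × 696.7^0.3485 = 0.8293 × 9.792 ≈ 8.12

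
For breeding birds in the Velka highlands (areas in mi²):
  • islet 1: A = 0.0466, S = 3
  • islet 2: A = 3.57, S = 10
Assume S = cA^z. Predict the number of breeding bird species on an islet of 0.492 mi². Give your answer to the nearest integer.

z = ln(10/3) / ln(3.57/0.0466) = 1.2040 / 4.3387 = 0.2775
c = 3 / 0.0466^0.2775 = 3 / 0.4271 = 7.025
S₃ = 7.025 × 0.492^0.2775 = 7.025 × 0.8213 ≈ 5.77

6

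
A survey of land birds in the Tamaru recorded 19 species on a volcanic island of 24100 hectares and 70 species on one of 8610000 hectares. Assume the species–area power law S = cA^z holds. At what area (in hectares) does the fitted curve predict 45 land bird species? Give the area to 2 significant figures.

z = ln(70/19) / ln(8610000/24100) = 1.3041 / 5.8785 = 0.2218
c = 19 / 24100^0.2218 = 19 / 9.378 = 2.026
A = (45/2.026)^(1/0.2218) ⇒ ln A = ln(22.21)/0.2218 = 13.9767
A = e^13.9767 ≈ 1174939 hectares

1200000 hectares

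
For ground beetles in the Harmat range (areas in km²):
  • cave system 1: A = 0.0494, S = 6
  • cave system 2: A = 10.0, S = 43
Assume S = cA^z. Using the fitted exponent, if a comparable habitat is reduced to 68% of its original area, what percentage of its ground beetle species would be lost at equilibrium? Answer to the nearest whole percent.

13%

z = ln(43/6) / ln(10/0.0494) = 1.9694 / 5.3104 = 0.3709
S_new/S_old = (A_new/A_old)^z = 0.68^0.3709 = exp(0.3709 × -0.3857) = 0.8667
Fraction lost = 1 − 0.8667 = 0.1333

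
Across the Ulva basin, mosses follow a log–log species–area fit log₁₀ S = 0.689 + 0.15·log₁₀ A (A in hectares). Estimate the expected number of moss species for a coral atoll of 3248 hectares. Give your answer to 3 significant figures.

16.4

S = 4.887 × 3248^0.15
ln S = ln 4.887 + 0.15 × ln 3248 = 1.5865 + 0.15 × 8.0858 = 2.7994
S = e^2.7994 ≈ 16.43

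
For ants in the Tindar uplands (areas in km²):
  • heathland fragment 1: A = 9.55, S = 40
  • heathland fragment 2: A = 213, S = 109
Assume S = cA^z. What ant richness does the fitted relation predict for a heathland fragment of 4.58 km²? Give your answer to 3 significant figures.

z = ln(109/40) / ln(213/9.55) = 1.0025 / 3.1048 = 0.3229
c = 40 / 9.55^0.3229 = 40 / 2.072 = 19.3
S₃ = 19.3 × 4.58^0.3229 = 19.3 × 1.634 ≈ 31.55

31.6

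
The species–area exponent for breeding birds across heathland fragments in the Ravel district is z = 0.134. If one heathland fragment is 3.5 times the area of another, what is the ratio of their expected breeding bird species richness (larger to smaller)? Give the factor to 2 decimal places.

S₂/S₁ = (A₂/A₁)^z = 3.5^0.134
ln(S₂/S₁) = 0.134 × ln 3.5 = 0.134 × 1.2528 = 0.1679
S₂/S₁ = e^0.1679 ≈ 1.183

1.18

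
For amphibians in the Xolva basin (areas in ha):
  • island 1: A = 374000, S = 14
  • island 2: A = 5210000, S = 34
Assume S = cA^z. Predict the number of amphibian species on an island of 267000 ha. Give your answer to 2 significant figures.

12

z = ln(34/14) / ln(5210000/374000) = 0.8873 / 2.6341 = 0.3369
c = 14 / 374000^0.3369 = 14 / 75.38 = 0.1857
S₃ = 0.1857 × 267000^0.3369 = 0.1857 × 67.29 ≈ 12.5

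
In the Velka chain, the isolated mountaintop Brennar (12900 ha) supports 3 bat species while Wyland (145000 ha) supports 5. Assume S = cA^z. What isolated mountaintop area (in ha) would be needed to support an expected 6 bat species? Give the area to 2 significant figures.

340000 ha

z = ln(5/3) / ln(145000/12900) = 0.5108 / 2.4195 = 0.2111
c = 3 / 12900^0.2111 = 3 / 7.377 = 0.4067
A = (6/0.4067)^(1/0.2111) ⇒ ln A = ln(14.75)/0.2111 = 12.7480
A = e^12.7480 ≈ 343880 ha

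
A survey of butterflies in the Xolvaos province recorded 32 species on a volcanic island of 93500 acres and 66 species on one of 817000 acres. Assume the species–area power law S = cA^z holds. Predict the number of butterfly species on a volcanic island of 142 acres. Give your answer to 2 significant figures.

z = ln(66/32) / ln(817000/93500) = 0.7239 / 2.1677 = 0.3340
c = 32 / 93500^0.3340 = 32 / 45.71 = 0.7
S₃ = 0.7 × 142^0.3340 = 0.7 × 5.233 ≈ 3.663

3.7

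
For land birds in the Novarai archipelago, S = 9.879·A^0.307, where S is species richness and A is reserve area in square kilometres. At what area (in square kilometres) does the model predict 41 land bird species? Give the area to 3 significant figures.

41 = 9.879 × A^0.307  ⇒  A^0.307 = 41/9.879 = 4.15
ln A = ln(4.15) / 0.307 = 1.4232 / 0.307 = 4.6357
A = e^4.6357 ≈ 103.1 square kilometres

103 square kilometres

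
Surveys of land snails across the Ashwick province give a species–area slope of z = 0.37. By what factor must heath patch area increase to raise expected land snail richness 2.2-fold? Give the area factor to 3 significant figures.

(A₂/A₁)^0.37 = 2.2, so A₂/A₁ = 2.2^(1/0.37) = 2.2^2.703
ln(A₂/A₁) = ln 2.2 / 0.37 = 0.7885 / 0.37 = 2.1310
A₂/A₁ = e^2.1310 ≈ 8.423

8.42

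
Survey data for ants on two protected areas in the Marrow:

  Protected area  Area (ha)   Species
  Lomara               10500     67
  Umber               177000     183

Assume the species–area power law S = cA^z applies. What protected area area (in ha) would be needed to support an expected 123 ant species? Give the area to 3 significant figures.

z = ln(183/67) / ln(177000/10500) = 1.0048 / 2.8248 = 0.3557
c = 67 / 10500^0.3557 = 67 / 26.94 = 2.487
A = (123/2.487)^(1/0.3557) ⇒ ln A = ln(49.45)/0.3557 = 10.9670
A = e^10.9670 ≈ 57929 ha

57900 ha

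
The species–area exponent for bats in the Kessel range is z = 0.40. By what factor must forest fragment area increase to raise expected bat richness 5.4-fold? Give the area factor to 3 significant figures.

67.8

(A₂/A₁)^0.4 = 5.4, so A₂/A₁ = 5.4^(1/0.4) = 5.4^2.5
ln(A₂/A₁) = ln 5.4 / 0.4 = 1.6864 / 0.4 = 4.2160
A₂/A₁ = e^4.2160 ≈ 67.76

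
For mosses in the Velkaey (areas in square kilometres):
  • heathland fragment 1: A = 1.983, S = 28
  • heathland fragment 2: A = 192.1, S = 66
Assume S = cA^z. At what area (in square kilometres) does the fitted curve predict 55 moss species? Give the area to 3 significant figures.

z = ln(66/28) / ln(192.1/1.983) = 0.8575 / 4.5734 = 0.1875
c = 28 / 1.983^0.1875 = 28 / 1.137 = 24.63
A = (55/24.63)^(1/0.1875) ⇒ ln A = ln(2.233)/0.1875 = 4.2856
A = e^4.2856 ≈ 72.64 square kilometres

72.6 square kilometres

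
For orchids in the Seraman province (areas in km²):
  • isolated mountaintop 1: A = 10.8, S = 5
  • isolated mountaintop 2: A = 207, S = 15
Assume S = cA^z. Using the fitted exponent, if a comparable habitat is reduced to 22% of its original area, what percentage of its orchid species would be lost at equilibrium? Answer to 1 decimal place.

z = ln(15/5) / ln(207/10.8) = 1.0986 / 2.9532 = 0.3720
S_new/S_old = (A_new/A_old)^z = 0.22^0.3720 = exp(0.3720 × -1.5141) = 0.5693
Fraction lost = 1 − 0.5693 = 0.4307

43.1%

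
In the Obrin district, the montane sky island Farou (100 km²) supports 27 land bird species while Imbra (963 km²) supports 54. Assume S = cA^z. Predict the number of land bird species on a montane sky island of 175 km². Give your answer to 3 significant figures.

32.0

z = ln(54/27) / ln(963/100) = 0.6931 / 2.2649 = 0.3060
c = 27 / 100^0.3060 = 27 / 4.093 = 6.596
S₃ = 6.596 × 175^0.3060 = 6.596 × 4.858 ≈ 32.04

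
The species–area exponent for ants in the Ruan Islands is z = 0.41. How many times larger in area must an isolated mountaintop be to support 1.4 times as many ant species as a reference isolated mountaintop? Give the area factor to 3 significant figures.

2.27

(A₂/A₁)^0.41 = 1.4, so A₂/A₁ = 1.4^(1/0.41) = 1.4^2.439
ln(A₂/A₁) = ln 1.4 / 0.41 = 0.3365 / 0.41 = 0.8207
A₂/A₁ = e^0.8207 ≈ 2.272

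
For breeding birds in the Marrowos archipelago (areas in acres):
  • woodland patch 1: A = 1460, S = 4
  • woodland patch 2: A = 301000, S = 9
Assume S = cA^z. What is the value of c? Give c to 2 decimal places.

1.32

z = ln(S₂/S₁) / ln(A₂/A₁) = ln(9/4) / ln(301000/1460) = 0.8109 / 5.3287 = 0.1522
c = S₁ / A₁^z = 4 / 1460^0.1522 = 4 / 3.031 = 1.32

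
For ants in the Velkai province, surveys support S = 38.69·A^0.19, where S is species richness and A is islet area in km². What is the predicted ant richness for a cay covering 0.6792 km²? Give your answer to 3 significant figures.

S = 38.69 × 0.6792^0.19
ln S = ln 38.69 + 0.19 × ln 0.6792 = 3.6556 + 0.19 × -0.3868 = 3.5821
S = e^3.5821 ≈ 35.95

35.9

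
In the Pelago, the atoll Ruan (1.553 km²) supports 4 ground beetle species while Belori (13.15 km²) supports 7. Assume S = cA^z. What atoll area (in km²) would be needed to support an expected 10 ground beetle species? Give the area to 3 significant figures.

z = ln(7/4) / ln(13.15/1.553) = 0.5596 / 2.1362 = 0.2620
c = 4 / 1.553^0.2620 = 4 / 1.122 = 3.564
A = (10/3.564)^(1/0.2620) ⇒ ln A = ln(2.806)/0.2620 = 3.9380
A = e^3.9380 ≈ 51.31 km²

51.3 km²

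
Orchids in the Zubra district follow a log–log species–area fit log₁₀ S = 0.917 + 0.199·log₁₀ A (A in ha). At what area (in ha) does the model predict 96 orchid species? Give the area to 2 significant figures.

230000 ha

96 = 8.26 × A^0.199  ⇒  A^0.199 = 96/8.26 = 11.62
ln A = ln(11.62) / 0.199 = 2.4529 / 0.199 = 12.3260
A = e^12.3260 ≈ 225487 ha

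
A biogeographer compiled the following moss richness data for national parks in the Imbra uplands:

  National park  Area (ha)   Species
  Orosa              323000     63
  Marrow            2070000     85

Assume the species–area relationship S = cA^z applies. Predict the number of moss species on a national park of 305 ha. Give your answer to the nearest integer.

20

z = ln(85/63) / ln(2070000/323000) = 0.2995 / 1.8577 = 0.1612
c = 63 / 323000^0.1612 = 63 / 7.732 = 8.148
S₃ = 8.148 × 305^0.1612 = 8.148 × 2.515 ≈ 20.49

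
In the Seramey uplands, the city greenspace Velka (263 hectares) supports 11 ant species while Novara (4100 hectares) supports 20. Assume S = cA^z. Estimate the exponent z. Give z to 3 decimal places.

0.218

Taking logs: ln S = ln c + z ln A, so z = (ln S₂ − ln S₁)/(ln A₂ − ln A₁).
z = ln(20/11) / ln(4100/263) = ln(1.818) / ln(15.59) = 0.5978 / 2.7466 = 0.2177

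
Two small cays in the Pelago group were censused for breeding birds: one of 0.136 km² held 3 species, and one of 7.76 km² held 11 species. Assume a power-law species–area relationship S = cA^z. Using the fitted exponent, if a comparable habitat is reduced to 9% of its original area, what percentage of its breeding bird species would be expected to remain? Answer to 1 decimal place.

z = ln(11/3) / ln(7.76/0.136) = 1.2993 / 4.0441 = 0.3213
S_new/S_old = (A_new/A_old)^z = 0.09^0.3213 = exp(0.3213 × -2.4079) = 0.4613

46.1%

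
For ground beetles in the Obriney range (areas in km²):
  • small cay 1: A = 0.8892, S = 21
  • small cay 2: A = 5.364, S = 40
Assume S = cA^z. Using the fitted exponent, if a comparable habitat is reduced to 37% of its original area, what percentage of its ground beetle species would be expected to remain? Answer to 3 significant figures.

70.0%

z = ln(40/21) / ln(5.364/0.8892) = 0.6444 / 1.7971 = 0.3585
S_new/S_old = (A_new/A_old)^z = 0.37^0.3585 = exp(0.3585 × -0.9943) = 0.7001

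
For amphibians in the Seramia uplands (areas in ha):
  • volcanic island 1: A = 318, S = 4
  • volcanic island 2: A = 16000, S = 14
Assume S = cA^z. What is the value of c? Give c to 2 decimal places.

0.63

z = ln(S₂/S₁) / ln(A₂/A₁) = ln(14/4) / ln(16000/318) = 1.2528 / 3.9183 = 0.3197
c = S₁ / A₁^z = 4 / 318^0.3197 = 4 / 6.311 = 0.6338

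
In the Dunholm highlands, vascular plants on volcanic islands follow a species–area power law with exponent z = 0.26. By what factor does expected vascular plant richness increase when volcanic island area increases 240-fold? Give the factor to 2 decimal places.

4.16

S₂/S₁ = (A₂/A₁)^z = 240^0.26
ln(S₂/S₁) = 0.26 × ln 240 = 0.26 × 5.4806 = 1.4250
S₂/S₁ = e^1.4250 ≈ 4.158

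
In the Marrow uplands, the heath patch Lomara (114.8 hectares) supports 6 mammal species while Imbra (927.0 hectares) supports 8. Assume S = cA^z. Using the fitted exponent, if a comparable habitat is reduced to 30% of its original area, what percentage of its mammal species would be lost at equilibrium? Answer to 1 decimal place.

15.3%

z = ln(8/6) / ln(927/114.8) = 0.2877 / 2.0888 = 0.1377
S_new/S_old = (A_new/A_old)^z = 0.3^0.1377 = exp(0.1377 × -1.2040) = 0.8472
Fraction lost = 1 − 0.8472 = 0.1528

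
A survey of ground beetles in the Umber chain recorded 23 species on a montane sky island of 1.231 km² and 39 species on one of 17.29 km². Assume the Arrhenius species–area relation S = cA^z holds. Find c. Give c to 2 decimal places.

22.06

z = ln(S₂/S₁) / ln(A₂/A₁) = ln(39/23) / ln(17.29/1.231) = 0.5281 / 2.6423 = 0.1999
c = S₁ / A₁^z = 23 / 1.231^0.1999 = 23 / 1.042 = 22.06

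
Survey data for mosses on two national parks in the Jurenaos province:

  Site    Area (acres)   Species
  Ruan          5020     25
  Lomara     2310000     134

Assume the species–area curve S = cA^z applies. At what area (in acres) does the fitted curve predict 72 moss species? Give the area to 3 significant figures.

239000 acres

z = ln(134/25) / ln(2310000/5020) = 1.6790 / 6.1316 = 0.2738
c = 25 / 5020^0.2738 = 25 / 10.31 = 2.424
A = (72/2.424)^(1/0.2738) ⇒ ln A = ln(29.7)/0.2738 = 12.3842
A = e^12.3842 ≈ 239003 acres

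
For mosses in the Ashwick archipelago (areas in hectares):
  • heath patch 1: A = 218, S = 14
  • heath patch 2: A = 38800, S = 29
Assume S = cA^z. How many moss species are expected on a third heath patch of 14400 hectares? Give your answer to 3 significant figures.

z = ln(29/14) / ln(38800/218) = 0.7282 / 5.1817 = 0.1405
c = 14 / 218^0.1405 = 14 / 2.131 = 6.569
S₃ = 6.569 × 14400^0.1405 = 6.569 × 3.841 ≈ 25.23

25.2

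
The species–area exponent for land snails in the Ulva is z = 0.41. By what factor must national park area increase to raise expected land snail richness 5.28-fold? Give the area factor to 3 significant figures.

(A₂/A₁)^0.41 = 5.28, so A₂/A₁ = 5.28^(1/0.41) = 5.28^2.439
ln(A₂/A₁) = ln 5.28 / 0.41 = 1.6639 / 0.41 = 4.0584
A₂/A₁ = e^4.0584 ≈ 57.88

57.9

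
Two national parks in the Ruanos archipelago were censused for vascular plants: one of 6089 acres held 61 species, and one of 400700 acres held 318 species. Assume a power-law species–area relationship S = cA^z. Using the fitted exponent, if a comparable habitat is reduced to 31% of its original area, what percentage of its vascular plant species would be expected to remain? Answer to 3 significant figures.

z = ln(318/61) / ln(400700/6089) = 1.6512 / 4.1867 = 0.3944
S_new/S_old = (A_new/A_old)^z = 0.31^0.3944 = exp(0.3944 × -1.1712) = 0.6301

63.0%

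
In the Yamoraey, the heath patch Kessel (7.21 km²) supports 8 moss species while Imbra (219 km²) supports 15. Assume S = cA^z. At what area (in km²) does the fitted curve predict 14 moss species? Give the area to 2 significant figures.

150 km²

z = ln(15/8) / ln(219/7.21) = 0.6286 / 3.4136 = 0.1841
c = 8 / 7.21^0.1841 = 8 / 1.439 = 5.56
A = (14/5.56)^(1/0.1841) ⇒ ln A = ln(2.518)/0.1841 = 5.0144
A = e^5.0144 ≈ 150.6 km²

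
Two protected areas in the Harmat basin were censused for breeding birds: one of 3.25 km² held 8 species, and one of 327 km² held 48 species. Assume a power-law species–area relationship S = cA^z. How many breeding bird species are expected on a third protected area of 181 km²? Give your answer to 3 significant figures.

z = ln(48/8) / ln(327/3.25) = 1.7918 / 4.6113 = 0.3886
c = 8 / 3.25^0.3886 = 8 / 1.581 = 5.061
S₃ = 5.061 × 181^0.3886 = 5.061 × 7.538 ≈ 38.14

38.1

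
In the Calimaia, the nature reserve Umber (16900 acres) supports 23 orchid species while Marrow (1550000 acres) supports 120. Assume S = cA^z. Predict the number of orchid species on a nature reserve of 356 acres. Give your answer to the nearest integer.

z = ln(120/23) / ln(1550000/16900) = 1.6520 / 4.5187 = 0.3656
c = 23 / 16900^0.3656 = 23 / 35.13 = 0.6547
S₃ = 0.6547 × 356^0.3656 = 0.6547 × 8.566 ≈ 5.608

6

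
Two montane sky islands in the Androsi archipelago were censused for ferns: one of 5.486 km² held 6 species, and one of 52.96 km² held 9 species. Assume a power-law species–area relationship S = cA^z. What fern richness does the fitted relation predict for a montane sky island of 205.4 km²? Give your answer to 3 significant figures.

11.5

z = ln(9/6) / ln(52.96/5.486) = 0.4055 / 2.2673 = 0.1788
c = 6 / 5.486^0.1788 = 6 / 1.356 = 4.425
S₃ = 4.425 × 205.4^0.1788 = 4.425 × 2.592 ≈ 11.47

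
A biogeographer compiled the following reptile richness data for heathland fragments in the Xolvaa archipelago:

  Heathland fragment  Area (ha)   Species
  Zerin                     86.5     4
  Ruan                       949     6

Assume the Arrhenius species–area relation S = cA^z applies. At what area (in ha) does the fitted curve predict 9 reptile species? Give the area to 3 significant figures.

10400 ha

z = ln(6/4) / ln(949/86.5) = 0.4055 / 2.3953 = 0.1693
c = 4 / 86.5^0.1693 = 4 / 2.128 = 1.88
A = (9/1.88)^(1/0.1693) ⇒ ln A = ln(4.787)/0.1693 = 9.2507
A = e^9.2507 ≈ 10412 ha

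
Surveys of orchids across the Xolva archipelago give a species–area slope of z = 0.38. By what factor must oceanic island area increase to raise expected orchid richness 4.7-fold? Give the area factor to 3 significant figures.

(A₂/A₁)^0.38 = 4.7, so A₂/A₁ = 4.7^(1/0.38) = 4.7^2.632
ln(A₂/A₁) = ln 4.7 / 0.38 = 1.5476 / 0.38 = 4.0725
A₂/A₁ = e^4.0725 ≈ 58.71

58.7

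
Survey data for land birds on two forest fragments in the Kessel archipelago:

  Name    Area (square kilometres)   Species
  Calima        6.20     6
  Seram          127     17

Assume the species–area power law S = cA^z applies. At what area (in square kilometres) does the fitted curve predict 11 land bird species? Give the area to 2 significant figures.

36 square kilometres

z = ln(17/6) / ln(127/6.2) = 1.0415 / 3.0196 = 0.3449
c = 6 / 6.2^0.3449 = 6 / 1.876 = 3.198
A = (11/3.198)^(1/0.3449) ⇒ ln A = ln(3.44)/0.3449 = 3.5820
A = e^3.5820 ≈ 35.95 square kilometres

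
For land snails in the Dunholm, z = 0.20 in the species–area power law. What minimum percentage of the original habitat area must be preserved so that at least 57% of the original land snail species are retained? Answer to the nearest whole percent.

6%

Need (A_new/A_old)^0.2 = 0.57, so A_new/A_old = 0.57^(1/0.2) = 0.57^5
ln(A_new/A_old) = ln 0.57 / 0.2 = -0.5621 / 0.2 = -2.8106
A_new/A_old = e^-2.8106 ≈ 0.06017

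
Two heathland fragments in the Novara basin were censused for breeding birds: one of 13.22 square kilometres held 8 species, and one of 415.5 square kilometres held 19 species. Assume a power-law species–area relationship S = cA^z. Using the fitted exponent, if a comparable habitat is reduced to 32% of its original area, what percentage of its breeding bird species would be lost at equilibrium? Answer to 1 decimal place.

z = ln(19/8) / ln(415.5/13.22) = 0.8650 / 3.4478 = 0.2509
S_new/S_old = (A_new/A_old)^z = 0.32^0.2509 = exp(0.2509 × -1.1394) = 0.7514
Fraction lost = 1 − 0.7514 = 0.2486

24.9%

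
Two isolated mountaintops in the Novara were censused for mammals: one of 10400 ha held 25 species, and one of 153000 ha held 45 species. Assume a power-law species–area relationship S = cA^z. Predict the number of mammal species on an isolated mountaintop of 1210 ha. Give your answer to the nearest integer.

z = ln(45/25) / ln(153000/10400) = 0.5878 / 2.6886 = 0.2186
c = 25 / 10400^0.2186 = 25 / 7.554 = 3.309
S₃ = 3.309 × 1210^0.2186 = 3.309 × 4.72 ≈ 15.62

16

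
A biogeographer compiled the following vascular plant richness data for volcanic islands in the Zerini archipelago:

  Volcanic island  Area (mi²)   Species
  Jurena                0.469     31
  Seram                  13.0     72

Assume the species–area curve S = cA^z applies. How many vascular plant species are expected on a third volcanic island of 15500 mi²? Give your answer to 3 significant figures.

434

z = ln(72/31) / ln(13/0.469) = 0.8427 / 3.3221 = 0.2537
c = 31 / 0.469^0.2537 = 31 / 0.8253 = 37.56
S₃ = 37.56 × 15500^0.2537 = 37.56 × 11.56 ≈ 434.2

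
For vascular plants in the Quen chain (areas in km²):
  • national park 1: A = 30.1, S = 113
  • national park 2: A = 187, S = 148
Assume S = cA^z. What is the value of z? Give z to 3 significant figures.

Taking logs: ln S = ln c + z ln A, so z = (ln S₂ − ln S₁)/(ln A₂ − ln A₁).
z = ln(148/113) / ln(187/30.1) = ln(1.31) / ln(6.213) = 0.2698 / 1.8266 = 0.1477

0.148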